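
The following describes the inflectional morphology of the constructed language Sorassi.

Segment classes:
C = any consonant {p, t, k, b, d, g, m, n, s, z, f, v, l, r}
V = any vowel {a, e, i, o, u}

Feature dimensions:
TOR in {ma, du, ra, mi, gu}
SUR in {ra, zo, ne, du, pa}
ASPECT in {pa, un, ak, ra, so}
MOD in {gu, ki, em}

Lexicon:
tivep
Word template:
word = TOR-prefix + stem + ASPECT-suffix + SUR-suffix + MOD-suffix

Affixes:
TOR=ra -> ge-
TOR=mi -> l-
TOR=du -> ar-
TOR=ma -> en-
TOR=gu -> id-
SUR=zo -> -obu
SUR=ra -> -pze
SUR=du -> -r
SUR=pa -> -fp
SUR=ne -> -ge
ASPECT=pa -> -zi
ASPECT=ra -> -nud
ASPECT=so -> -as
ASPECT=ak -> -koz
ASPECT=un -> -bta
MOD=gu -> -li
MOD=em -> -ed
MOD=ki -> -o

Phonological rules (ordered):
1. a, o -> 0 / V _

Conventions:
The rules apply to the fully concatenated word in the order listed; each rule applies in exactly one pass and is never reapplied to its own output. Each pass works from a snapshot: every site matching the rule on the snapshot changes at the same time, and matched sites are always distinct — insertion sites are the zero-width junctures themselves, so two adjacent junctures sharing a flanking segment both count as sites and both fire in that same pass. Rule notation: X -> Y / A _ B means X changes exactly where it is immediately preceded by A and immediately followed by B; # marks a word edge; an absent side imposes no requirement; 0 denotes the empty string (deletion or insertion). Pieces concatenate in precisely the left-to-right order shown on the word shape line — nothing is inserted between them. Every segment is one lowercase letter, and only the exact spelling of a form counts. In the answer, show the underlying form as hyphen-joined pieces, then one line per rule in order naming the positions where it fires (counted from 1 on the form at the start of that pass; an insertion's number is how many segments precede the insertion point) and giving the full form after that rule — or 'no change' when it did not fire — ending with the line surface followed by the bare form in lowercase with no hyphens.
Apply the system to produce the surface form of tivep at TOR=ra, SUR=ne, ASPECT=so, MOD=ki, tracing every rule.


underlying: ge-tivep-as-ge-o
1. a, o -> 0 / V _: fires at position(s) 12: getivepasge
surface: getivepasge


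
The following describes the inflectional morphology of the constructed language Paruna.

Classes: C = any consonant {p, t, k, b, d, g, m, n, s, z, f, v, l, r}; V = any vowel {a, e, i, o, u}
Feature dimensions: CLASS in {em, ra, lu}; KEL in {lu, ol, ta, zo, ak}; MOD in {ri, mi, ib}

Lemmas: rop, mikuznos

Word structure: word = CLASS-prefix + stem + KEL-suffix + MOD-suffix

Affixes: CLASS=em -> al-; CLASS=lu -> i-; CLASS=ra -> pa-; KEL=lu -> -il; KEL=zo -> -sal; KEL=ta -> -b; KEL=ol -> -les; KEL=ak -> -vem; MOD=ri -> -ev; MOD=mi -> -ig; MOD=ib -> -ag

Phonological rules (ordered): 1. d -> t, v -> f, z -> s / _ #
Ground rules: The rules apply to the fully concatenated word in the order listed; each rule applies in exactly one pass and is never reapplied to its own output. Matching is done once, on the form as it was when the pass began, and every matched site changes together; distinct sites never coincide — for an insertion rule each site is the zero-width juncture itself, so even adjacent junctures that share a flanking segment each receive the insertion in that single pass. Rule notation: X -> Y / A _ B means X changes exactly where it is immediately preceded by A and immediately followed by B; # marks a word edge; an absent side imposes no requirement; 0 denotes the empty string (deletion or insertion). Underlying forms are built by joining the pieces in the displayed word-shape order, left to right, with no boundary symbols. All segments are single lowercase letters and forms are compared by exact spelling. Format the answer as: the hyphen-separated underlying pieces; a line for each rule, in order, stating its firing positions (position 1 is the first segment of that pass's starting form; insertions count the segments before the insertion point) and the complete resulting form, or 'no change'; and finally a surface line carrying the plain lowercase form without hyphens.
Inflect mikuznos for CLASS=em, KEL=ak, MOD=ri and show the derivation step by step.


underlying: al-mikuznos-vem-ev
1. d -> t, v -> f, z -> s / _ #: fires at position(s) 15: almikuznosvemef
surface: almikuznosvemef


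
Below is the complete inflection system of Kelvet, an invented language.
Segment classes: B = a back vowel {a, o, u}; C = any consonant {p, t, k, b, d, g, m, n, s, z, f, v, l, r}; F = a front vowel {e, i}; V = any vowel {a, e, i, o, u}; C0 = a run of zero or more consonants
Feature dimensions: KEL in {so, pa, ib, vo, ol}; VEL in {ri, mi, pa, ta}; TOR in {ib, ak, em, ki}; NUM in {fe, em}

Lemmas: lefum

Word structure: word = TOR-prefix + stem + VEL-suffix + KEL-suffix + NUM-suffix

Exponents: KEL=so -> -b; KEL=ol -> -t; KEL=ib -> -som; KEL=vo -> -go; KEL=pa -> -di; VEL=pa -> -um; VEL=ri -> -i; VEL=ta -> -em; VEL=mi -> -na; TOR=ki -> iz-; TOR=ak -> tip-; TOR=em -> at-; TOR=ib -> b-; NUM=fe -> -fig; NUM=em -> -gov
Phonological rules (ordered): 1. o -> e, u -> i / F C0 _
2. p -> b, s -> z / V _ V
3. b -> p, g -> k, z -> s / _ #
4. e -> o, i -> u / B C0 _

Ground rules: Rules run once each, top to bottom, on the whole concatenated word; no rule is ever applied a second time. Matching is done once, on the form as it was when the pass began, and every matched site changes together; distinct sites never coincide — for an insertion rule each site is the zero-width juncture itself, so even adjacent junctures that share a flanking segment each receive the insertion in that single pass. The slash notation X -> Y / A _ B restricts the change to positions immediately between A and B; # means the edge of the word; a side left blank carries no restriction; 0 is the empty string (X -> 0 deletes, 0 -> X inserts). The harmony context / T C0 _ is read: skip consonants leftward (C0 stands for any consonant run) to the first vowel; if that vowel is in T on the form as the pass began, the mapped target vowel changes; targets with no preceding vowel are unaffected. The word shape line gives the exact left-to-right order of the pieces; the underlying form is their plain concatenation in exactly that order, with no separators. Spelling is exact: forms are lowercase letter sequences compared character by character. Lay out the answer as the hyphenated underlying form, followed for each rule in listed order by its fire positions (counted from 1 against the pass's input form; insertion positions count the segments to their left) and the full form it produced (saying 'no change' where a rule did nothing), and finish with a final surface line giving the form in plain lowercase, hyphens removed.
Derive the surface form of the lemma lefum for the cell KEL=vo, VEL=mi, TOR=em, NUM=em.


underlying: at-lefum-na-go-gov
1. o -> e, u -> i / F C0 _: fires at position(s) 6: atlefimnagogov
2. p -> b, s -> z / V _ V: no change
3. b -> p, g -> k, z -> s / _ #: no change
4. e -> o, i -> u / B C0 _: fires at position(s) 4: atlofimnagogov
surface: atlofimnagogov


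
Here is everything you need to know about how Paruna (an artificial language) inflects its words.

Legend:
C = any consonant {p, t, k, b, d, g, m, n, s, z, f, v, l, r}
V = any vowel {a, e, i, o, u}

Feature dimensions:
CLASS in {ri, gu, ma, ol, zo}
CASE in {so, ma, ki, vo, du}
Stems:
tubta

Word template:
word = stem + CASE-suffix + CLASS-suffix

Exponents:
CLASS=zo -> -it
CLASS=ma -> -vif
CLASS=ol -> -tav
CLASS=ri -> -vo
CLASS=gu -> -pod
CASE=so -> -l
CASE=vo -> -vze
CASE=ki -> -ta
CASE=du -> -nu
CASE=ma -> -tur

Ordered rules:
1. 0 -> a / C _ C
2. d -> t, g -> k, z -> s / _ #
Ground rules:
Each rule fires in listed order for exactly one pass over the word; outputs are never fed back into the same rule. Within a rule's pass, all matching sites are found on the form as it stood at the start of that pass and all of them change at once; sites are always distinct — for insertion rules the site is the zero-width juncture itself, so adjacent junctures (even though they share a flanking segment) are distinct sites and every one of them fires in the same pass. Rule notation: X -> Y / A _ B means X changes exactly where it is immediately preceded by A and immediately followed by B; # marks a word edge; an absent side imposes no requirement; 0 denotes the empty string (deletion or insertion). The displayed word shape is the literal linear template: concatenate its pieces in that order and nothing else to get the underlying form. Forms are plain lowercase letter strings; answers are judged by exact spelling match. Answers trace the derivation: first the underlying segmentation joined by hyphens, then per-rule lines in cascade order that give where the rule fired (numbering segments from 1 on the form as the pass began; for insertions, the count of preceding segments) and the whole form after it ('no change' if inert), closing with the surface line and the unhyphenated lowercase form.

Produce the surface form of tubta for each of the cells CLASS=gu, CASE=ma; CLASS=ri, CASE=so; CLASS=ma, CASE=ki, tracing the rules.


cell CLASS=gu, CASE=ma:
underlying: tubta-tur-pod
1. 0 -> a / C _ C: inserts after position(s) 3, 8: tubataturapod
2. d -> t, g -> k, z -> s / _ #: fires at position(s) 13: tubataturapot
surface: tubataturapot

cell CLASS=ri, CASE=so:
underlying: tubta-l-vo
1. 0 -> a / C _ C: inserts after position(s) 3, 6: tubatalavo
2. d -> t, g -> k, z -> s / _ #: no change
surface: tubatalavo

cell CLASS=ma, CASE=ki:
underlying: tubta-ta-vif
1. 0 -> a / C _ C: inserts after position(s) 3: tubatatavif
2. d -> t, g -> k, z -> s / _ #: no change
surface: tubatatavif


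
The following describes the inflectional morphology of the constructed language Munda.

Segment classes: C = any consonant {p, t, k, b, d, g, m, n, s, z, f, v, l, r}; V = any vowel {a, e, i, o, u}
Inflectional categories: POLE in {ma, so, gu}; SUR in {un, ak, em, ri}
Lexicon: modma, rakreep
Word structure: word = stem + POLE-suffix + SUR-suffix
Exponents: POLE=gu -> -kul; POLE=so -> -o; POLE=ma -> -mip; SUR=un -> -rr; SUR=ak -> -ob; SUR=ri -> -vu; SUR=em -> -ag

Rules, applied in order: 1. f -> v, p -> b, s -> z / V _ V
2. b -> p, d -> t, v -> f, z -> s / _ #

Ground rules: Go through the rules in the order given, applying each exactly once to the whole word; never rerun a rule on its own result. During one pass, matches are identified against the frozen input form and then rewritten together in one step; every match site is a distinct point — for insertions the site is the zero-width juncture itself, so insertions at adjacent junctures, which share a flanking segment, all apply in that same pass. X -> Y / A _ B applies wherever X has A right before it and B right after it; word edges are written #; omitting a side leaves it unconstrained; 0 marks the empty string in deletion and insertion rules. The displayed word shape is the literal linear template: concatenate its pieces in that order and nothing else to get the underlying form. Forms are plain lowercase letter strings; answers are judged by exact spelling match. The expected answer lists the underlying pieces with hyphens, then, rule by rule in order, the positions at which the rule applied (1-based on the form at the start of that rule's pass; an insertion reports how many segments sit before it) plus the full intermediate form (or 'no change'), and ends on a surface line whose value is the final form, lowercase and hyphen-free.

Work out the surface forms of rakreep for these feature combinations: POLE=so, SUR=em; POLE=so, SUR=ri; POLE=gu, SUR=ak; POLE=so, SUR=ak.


cell POLE=so, SUR=em:
underlying: rakreep-o-ag
1. f -> v, p -> b, s -> z / V _ V: fires at position(s) 7: rakreeboag
2. b -> p, d -> t, v -> f, z -> s / _ #: no change
surface: rakreeboag

cell POLE=so, SUR=ri:
underlying: rakreep-o-vu
1. f -> v, p -> b, s -> z / V _ V: fires at position(s) 7: rakreebovu
2. b -> p, d -> t, v -> f, z -> s / _ #: no change
surface: rakreebovu

cell POLE=gu, SUR=ak:
underlying: rakreep-kul-ob
1. f -> v, p -> b, s -> z / V _ V: no change
2. b -> p, d -> t, v -> f, z -> s / _ #: fires at position(s) 12: rakreepkulop
surface: rakreepkulop

cell POLE=so, SUR=ak:
underlying: rakreep-o-ob
1. f -> v, p -> b, s -> z / V _ V: fires at position(s) 7: rakreeboob
2. b -> p, d -> t, v -> f, z -> s / _ #: fires at position(s) 10: rakreeboop
surface: rakreeboop


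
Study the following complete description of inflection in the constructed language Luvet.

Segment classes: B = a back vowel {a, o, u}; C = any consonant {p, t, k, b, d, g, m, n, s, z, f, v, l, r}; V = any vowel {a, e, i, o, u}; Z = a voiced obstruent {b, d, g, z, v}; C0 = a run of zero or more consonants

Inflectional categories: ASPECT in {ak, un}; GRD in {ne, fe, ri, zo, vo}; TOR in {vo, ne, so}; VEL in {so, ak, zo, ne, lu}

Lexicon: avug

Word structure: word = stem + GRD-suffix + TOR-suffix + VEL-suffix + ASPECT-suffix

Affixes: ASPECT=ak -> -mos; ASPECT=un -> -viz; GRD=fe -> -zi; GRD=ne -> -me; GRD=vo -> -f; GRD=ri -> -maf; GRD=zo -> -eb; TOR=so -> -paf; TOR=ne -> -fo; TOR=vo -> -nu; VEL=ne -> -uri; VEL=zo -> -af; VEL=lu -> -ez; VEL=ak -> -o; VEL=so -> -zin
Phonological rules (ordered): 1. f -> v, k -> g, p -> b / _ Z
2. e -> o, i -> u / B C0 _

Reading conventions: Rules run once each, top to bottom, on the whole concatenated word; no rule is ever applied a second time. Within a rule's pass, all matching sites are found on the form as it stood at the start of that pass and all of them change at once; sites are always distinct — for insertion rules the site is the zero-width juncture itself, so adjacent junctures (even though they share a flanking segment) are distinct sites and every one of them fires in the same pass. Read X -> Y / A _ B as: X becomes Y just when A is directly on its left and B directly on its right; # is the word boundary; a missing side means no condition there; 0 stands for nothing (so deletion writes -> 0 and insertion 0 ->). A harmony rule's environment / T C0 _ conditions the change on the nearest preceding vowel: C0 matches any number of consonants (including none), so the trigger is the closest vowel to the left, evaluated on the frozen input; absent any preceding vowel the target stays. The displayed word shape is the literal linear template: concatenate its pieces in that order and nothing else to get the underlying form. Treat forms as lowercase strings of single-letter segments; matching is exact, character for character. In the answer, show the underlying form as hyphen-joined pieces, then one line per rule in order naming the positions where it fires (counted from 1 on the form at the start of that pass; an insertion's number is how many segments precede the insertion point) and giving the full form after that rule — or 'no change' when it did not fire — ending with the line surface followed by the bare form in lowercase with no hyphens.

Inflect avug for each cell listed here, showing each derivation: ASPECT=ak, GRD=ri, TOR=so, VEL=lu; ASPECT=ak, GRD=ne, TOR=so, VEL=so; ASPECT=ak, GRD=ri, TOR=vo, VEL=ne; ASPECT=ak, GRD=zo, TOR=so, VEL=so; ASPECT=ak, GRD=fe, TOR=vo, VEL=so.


cell ASPECT=ak, GRD=ri, TOR=so, VEL=lu:
underlying: avug-maf-paf-ez-mos
1. f -> v, k -> g, p -> b / _ Z: no change
2. e -> o, i -> u / B C0 _: fires at position(s) 11: avugmafpafozmos
surface: avugmafpafozmos

cell ASPECT=ak, GRD=ne, TOR=so, VEL=so:
underlying: avug-me-paf-zin-mos
1. f -> v, k -> g, p -> b / _ Z: fires at position(s) 9: avugmepavzinmos
2. e -> o, i -> u / B C0 _: fires at position(s) 6, 11: avugmopavzunmos
surface: avugmopavzunmos

cell ASPECT=ak, GRD=ri, TOR=vo, VEL=ne:
underlying: avug-maf-nu-uri-mos
1. f -> v, k -> g, p -> b / _ Z: no change
2. e -> o, i -> u / B C0 _: fires at position(s) 12: avugmafnuurumos
surface: avugmafnuurumos

cell ASPECT=ak, GRD=zo, TOR=so, VEL=so:
underlying: avug-eb-paf-zin-mos
1. f -> v, k -> g, p -> b / _ Z: fires at position(s) 9: avugebpavzinmos
2. e -> o, i -> u / B C0 _: fires at position(s) 5, 11: avugobpavzunmos
surface: avugobpavzunmos

cell ASPECT=ak, GRD=fe, TOR=vo, VEL=so:
underlying: avug-zi-nu-zin-mos
1. f -> v, k -> g, p -> b / _ Z: no change
2. e -> o, i -> u / B C0 _: fires at position(s) 6, 10: avugzunuzunmos
surface: avugzunuzunmos


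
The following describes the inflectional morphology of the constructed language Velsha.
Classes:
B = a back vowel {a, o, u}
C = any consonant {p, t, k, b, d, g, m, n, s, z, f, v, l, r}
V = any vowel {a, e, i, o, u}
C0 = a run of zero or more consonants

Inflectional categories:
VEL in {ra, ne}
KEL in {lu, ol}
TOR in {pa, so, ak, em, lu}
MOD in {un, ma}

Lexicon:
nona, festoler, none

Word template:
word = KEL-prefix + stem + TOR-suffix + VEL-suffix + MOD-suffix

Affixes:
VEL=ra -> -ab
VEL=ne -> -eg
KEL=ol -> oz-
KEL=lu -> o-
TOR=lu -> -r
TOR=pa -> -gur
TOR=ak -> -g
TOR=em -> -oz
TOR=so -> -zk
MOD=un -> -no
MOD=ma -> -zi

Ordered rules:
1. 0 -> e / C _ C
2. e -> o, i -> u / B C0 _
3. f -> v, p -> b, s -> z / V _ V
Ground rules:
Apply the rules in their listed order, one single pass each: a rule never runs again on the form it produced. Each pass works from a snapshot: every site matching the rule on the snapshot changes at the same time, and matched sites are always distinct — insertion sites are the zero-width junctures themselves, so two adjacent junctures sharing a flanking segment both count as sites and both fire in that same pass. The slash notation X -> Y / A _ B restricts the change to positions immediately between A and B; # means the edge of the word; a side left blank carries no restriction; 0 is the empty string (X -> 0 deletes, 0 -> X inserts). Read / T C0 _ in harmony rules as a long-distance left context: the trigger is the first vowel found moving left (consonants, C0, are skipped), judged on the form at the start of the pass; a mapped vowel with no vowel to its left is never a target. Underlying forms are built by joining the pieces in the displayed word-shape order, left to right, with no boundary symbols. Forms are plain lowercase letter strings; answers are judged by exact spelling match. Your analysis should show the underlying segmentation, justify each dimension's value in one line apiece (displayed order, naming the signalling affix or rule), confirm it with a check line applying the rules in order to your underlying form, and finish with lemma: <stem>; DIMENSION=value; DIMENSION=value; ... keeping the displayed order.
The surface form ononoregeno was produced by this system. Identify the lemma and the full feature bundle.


underlying: o-none-r-eg-no
VEL=ne - signalled by the affix -eg
KEL=lu - signalled by the affix o-
TOR=lu - signalled by the affix -r
MOD=un - signalled by the affix -no
check: ononeregno -> ononeregeno -> ononoregeno -> ononoregeno
lemma: none; VEL=ne; KEL=lu; TOR=lu; MOD=un


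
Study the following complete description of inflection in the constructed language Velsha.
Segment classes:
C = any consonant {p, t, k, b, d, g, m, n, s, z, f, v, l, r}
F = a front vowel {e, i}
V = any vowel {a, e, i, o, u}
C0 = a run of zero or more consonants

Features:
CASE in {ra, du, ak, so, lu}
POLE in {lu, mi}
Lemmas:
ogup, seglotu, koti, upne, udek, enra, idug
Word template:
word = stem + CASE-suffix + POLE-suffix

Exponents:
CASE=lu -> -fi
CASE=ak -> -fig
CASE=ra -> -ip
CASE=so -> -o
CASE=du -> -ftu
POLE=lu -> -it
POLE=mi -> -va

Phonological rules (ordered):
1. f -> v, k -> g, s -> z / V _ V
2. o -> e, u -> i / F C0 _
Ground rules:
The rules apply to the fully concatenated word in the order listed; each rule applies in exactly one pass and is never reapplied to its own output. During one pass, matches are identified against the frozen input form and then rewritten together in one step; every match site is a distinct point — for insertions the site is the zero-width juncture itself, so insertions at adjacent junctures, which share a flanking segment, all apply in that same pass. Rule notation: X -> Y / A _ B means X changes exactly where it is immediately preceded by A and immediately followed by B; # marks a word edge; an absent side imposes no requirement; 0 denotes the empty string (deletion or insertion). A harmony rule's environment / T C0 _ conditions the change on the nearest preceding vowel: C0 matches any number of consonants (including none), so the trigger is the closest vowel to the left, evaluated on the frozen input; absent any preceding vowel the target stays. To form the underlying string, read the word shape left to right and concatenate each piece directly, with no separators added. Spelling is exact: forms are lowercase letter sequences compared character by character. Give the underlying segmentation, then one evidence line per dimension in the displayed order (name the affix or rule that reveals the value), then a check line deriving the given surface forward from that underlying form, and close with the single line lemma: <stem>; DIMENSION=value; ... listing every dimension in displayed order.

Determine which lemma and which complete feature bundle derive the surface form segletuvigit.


underlying: seglotu-fig-it
CASE=ak - signalled by the affix -fig
POLE=lu - signalled by the affix -it
check: seglotufigit -> seglotuvigit -> segletuvigit
lemma: seglotu; CASE=ak; POLE=lu


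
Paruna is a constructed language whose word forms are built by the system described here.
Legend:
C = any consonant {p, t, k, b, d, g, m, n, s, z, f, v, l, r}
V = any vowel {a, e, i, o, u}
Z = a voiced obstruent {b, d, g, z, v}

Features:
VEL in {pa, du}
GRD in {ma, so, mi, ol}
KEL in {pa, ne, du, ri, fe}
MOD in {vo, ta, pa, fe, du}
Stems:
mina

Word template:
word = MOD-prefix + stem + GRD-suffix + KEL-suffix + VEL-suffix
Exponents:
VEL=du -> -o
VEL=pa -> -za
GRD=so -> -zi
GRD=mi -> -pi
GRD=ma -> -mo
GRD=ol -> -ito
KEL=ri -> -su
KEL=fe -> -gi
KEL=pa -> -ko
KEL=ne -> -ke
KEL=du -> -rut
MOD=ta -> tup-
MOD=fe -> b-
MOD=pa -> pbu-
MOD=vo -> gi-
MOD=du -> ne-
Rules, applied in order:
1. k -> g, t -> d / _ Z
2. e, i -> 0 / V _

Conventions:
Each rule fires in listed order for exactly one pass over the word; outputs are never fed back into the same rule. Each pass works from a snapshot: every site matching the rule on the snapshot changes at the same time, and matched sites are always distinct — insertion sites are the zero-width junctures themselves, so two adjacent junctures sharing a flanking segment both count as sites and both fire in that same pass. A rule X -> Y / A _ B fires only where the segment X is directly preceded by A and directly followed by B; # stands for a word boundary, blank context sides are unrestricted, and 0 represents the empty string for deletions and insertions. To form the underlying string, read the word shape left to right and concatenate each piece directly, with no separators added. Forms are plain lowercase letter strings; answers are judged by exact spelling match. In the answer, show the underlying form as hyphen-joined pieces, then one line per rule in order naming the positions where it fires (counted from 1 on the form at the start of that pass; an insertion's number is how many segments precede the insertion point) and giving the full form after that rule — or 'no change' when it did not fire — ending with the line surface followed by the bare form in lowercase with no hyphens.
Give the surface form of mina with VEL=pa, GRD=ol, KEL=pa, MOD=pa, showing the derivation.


underlying: pbu-mina-ito-ko-za
1. k -> g, t -> d / _ Z: no change
2. e, i -> 0 / V _: fires at position(s) 8: pbuminatokoza
surface: pbuminatokoza


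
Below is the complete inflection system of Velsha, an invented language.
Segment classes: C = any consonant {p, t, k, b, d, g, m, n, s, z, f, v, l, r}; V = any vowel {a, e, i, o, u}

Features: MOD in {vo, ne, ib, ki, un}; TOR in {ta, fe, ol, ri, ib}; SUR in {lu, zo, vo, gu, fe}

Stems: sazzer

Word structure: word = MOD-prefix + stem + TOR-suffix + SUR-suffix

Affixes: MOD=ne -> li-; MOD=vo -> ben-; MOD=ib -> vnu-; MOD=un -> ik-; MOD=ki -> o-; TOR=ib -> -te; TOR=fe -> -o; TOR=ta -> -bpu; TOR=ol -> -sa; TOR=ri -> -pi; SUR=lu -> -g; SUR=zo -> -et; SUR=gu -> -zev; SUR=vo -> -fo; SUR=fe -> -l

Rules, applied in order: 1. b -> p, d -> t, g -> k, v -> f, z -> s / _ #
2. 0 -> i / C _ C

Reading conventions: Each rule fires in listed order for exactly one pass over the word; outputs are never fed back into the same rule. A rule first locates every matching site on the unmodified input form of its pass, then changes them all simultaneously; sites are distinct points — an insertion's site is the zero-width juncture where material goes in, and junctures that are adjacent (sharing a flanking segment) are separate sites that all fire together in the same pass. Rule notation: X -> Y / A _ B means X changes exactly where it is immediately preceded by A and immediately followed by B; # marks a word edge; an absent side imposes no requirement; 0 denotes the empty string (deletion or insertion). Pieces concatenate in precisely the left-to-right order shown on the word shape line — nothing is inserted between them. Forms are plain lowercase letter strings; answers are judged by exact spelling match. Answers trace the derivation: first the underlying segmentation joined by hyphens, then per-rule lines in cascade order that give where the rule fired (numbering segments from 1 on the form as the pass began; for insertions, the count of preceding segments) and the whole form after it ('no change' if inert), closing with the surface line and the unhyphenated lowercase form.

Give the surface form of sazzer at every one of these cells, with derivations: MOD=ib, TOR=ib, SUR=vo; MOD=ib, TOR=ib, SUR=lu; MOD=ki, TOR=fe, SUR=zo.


cell MOD=ib, TOR=ib, SUR=vo:
underlying: vnu-sazzer-te-fo
1. b -> p, d -> t, g -> k, v -> f, z -> s / _ #: no change
2. 0 -> i / C _ C: inserts after position(s) 1, 6, 9: vinusazizeritefo
surface: vinusazizeritefo

cell MOD=ib, TOR=ib, SUR=lu:
underlying: vnu-sazzer-te-g
1. b -> p, d -> t, g -> k, v -> f, z -> s / _ #: fires at position(s) 12: vnusazzertek
2. 0 -> i / C _ C: inserts after position(s) 1, 6, 9: vinusazizeritek
surface: vinusazizeritek

cell MOD=ki, TOR=fe, SUR=zo:
underlying: o-sazzer-o-et
1. b -> p, d -> t, g -> k, v -> f, z -> s / _ #: no change
2. 0 -> i / C _ C: inserts after position(s) 4: osazizeroet
surface: osazizeroet


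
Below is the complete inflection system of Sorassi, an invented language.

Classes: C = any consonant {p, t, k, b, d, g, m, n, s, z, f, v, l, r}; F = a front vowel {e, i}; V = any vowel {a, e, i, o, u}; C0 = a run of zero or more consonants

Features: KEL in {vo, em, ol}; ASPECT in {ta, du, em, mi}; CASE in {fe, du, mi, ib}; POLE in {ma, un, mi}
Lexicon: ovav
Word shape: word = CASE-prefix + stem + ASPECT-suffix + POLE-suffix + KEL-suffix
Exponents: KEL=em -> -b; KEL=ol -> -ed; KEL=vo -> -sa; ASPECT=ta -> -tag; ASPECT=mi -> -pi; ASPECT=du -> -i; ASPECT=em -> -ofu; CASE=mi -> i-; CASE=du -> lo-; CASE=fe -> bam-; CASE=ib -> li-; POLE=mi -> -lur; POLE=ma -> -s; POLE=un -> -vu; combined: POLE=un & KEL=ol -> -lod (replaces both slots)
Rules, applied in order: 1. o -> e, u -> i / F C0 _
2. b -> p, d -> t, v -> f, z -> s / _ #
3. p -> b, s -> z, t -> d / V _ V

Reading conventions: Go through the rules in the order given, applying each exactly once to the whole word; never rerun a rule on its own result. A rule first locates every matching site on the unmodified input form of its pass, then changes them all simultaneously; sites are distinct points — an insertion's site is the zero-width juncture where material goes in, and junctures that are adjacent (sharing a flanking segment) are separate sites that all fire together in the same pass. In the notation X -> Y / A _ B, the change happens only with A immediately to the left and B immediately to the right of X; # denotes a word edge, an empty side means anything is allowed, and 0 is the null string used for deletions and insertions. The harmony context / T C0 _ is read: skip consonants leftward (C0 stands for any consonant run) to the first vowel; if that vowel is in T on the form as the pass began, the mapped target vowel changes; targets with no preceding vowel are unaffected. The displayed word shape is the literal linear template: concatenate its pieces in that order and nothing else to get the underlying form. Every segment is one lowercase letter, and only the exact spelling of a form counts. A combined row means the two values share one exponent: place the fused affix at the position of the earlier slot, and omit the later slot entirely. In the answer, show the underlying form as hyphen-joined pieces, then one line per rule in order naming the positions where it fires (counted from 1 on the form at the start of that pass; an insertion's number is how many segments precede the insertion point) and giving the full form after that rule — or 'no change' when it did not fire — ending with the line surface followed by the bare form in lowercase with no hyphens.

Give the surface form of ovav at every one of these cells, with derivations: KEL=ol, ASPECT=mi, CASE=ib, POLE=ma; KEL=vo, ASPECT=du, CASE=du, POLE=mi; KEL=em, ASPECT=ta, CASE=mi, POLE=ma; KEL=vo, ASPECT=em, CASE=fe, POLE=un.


cell KEL=ol, ASPECT=mi, CASE=ib, POLE=ma:
underlying: li-ovav-pi-s-ed
1. o -> e, u -> i / F C0 _: fires at position(s) 3: lievavpised
2. b -> p, d -> t, v -> f, z -> s / _ #: fires at position(s) 11: lievavpiset
3. p -> b, s -> z, t -> d / V _ V: fires at position(s) 9: lievavpizet
surface: lievavpizet

cell KEL=vo, ASPECT=du, CASE=du, POLE=mi:
underlying: lo-ovav-i-lur-sa
1. o -> e, u -> i / F C0 _: fires at position(s) 9: loovavilirsa
2. b -> p, d -> t, v -> f, z -> s / _ #: no change
3. p -> b, s -> z, t -> d / V _ V: no change
surface: loovavilirsa

cell KEL=em, ASPECT=ta, CASE=mi, POLE=ma:
underlying: i-ovav-tag-s-b
1. o -> e, u -> i / F C0 _: fires at position(s) 2: ievavtagsb
2. b -> p, d -> t, v -> f, z -> s / _ #: fires at position(s) 10: ievavtagsp
3. p -> b, s -> z, t -> d / V _ V: no change
surface: ievavtagsp

cell KEL=vo, ASPECT=em, CASE=fe, POLE=un:
underlying: bam-ovav-ofu-vu-sa
1. o -> e, u -> i / F C0 _: no change
2. b -> p, d -> t, v -> f, z -> s / _ #: no change
3. p -> b, s -> z, t -> d / V _ V: fires at position(s) 13: bamovavofuvuza
surface: bamovavofuvuza


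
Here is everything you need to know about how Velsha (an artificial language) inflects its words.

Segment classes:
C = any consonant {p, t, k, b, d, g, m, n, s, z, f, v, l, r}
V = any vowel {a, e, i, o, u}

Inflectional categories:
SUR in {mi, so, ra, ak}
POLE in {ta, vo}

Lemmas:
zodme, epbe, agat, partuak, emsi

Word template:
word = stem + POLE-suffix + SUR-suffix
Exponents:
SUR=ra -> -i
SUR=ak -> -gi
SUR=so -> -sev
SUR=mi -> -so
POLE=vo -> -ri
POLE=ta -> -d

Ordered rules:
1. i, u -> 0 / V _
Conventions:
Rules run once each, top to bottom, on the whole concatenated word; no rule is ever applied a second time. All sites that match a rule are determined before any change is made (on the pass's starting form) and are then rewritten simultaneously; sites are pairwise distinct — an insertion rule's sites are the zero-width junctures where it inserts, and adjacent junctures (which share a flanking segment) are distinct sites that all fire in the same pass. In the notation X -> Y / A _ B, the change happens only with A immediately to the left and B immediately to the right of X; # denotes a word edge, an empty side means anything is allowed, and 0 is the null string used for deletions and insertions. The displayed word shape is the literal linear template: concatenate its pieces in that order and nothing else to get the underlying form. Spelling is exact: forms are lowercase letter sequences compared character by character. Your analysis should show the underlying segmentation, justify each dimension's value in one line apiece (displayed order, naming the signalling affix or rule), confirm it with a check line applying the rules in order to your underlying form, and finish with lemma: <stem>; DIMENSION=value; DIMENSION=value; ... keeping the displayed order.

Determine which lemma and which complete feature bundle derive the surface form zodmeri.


underlying: zodme-ri-i
SUR=ra - signalled by the affix -i
POLE=vo - signalled by the affix -ri
check: zodmerii -> zodmeri
lemma: zodme; SUR=ra; POLE=vo


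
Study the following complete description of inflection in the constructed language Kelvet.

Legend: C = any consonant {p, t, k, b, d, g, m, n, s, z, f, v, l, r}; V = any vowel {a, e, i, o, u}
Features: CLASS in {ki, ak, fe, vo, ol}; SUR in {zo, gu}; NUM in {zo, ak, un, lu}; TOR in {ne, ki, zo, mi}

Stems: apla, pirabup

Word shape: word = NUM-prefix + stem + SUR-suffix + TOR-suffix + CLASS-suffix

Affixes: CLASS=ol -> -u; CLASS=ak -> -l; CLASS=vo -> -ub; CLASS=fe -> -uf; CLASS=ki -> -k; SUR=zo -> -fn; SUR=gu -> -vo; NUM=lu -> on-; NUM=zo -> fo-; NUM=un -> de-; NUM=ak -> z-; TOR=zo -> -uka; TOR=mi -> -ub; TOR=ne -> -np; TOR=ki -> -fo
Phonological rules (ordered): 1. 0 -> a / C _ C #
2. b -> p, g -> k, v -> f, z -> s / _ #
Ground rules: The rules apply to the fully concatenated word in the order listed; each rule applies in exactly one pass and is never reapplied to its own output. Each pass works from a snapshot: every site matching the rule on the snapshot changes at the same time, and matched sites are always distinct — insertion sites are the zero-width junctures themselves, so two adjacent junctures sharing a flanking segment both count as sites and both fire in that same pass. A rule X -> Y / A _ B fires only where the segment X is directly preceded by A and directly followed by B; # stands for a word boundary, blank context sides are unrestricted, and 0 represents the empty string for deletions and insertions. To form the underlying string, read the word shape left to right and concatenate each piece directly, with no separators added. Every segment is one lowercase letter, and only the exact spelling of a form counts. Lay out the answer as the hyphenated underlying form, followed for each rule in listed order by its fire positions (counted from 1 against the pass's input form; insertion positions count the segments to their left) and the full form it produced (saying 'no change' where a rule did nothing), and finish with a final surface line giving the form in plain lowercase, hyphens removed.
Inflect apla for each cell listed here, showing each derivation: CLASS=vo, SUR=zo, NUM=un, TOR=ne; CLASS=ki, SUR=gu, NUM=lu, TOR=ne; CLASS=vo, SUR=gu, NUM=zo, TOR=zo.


cell CLASS=vo, SUR=zo, NUM=un, TOR=ne:
underlying: de-apla-fn-np-ub
1. 0 -> a / C _ C #: no change
2. b -> p, g -> k, v -> f, z -> s / _ #: fires at position(s) 12: deaplafnnpup
surface: deaplafnnpup

cell CLASS=ki, SUR=gu, NUM=lu, TOR=ne:
underlying: on-apla-vo-np-k
1. 0 -> a / C _ C #: inserts after position(s) 10: onaplavonpak
2. b -> p, g -> k, v -> f, z -> s / _ #: no change
surface: onaplavonpak

cell CLASS=vo, SUR=gu, NUM=zo, TOR=zo:
underlying: fo-apla-vo-uka-ub
1. 0 -> a / C _ C #: no change
2. b -> p, g -> k, v -> f, z -> s / _ #: fires at position(s) 13: foaplavoukaup
surface: foaplavoukaup


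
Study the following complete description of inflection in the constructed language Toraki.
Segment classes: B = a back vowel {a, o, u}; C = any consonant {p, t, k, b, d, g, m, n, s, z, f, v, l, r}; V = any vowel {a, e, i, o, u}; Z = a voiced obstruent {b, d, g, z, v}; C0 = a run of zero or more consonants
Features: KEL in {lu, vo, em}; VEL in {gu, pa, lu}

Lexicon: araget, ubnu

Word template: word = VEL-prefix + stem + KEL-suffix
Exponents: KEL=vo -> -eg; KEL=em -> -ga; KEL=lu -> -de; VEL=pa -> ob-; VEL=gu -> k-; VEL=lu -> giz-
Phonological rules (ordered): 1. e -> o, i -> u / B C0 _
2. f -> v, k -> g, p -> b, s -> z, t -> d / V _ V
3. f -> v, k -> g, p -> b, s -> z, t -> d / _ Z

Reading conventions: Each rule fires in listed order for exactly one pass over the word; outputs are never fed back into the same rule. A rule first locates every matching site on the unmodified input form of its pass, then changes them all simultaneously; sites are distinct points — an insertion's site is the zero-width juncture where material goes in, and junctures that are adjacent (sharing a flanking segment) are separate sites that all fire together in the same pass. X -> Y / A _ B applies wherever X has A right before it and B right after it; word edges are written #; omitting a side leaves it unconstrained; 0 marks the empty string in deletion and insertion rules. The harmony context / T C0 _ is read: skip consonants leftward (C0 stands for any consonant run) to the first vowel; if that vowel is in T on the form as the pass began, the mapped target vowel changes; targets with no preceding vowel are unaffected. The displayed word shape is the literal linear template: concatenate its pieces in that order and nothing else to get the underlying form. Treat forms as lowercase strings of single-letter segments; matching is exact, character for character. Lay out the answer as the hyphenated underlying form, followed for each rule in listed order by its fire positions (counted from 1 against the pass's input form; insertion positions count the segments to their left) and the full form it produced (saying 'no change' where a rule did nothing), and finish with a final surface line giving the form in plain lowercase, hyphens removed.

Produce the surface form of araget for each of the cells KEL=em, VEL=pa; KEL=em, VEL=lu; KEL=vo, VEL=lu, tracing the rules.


cell KEL=em, VEL=pa:
underlying: ob-araget-ga
1. e -> o, i -> u / B C0 _: fires at position(s) 7: obaragotga
2. f -> v, k -> g, p -> b, s -> z, t -> d / V _ V: no change
3. f -> v, k -> g, p -> b, s -> z, t -> d / _ Z: fires at position(s) 8: obaragodga
surface: obaragodga

cell KEL=em, VEL=lu:
underlying: giz-araget-ga
1. e -> o, i -> u / B C0 _: fires at position(s) 8: gizaragotga
2. f -> v, k -> g, p -> b, s -> z, t -> d / V _ V: no change
3. f -> v, k -> g, p -> b, s -> z, t -> d / _ Z: fires at position(s) 9: gizaragodga
surface: gizaragodga

cell KEL=vo, VEL=lu:
underlying: giz-araget-eg
1. e -> o, i -> u / B C0 _: fires at position(s) 8: gizaragoteg
2. f -> v, k -> g, p -> b, s -> z, t -> d / V _ V: fires at position(s) 9: gizaragodeg
3. f -> v, k -> g, p -> b, s -> z, t -> d / _ Z: no change
surface: gizaragodeg


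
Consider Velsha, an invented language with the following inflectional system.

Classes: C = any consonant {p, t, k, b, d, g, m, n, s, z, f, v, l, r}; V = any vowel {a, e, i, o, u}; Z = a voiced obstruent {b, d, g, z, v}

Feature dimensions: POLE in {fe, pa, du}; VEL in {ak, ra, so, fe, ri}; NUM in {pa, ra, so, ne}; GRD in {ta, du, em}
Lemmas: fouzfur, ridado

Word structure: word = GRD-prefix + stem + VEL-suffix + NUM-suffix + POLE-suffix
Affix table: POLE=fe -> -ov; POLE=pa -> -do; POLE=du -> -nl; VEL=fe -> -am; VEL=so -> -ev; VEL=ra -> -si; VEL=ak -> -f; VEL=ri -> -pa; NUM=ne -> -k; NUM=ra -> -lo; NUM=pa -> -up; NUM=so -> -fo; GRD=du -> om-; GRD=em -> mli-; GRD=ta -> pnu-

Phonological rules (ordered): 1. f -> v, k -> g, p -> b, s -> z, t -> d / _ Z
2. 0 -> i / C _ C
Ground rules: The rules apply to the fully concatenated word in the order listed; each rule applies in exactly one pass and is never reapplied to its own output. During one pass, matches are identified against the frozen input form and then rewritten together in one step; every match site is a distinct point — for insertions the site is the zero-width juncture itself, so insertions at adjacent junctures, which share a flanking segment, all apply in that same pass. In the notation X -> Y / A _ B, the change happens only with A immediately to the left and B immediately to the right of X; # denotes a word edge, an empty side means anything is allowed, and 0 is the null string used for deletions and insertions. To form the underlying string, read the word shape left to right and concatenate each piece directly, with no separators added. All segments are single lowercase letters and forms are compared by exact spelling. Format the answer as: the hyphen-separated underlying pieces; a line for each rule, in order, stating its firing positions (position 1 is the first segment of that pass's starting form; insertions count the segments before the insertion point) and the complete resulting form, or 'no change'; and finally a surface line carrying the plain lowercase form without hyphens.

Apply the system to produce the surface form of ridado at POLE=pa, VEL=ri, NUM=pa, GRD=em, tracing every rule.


underlying: mli-ridado-pa-up-do
1. f -> v, k -> g, p -> b, s -> z, t -> d / _ Z: fires at position(s) 13: mliridadopaubdo
2. 0 -> i / C _ C: inserts after position(s) 1, 13: miliridadopaubido
surface: miliridadopaubido
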